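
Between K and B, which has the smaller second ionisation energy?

The second ionization energy removes an electron from the +1 ion. For each element: K⁺ is the bare [Ar] core; B⁺ still has 2 valence electrons.
Pulling an electron out of a noble-gas core costs far more than removing a remaining valence electron, so K sits at the high end of IE_2.
The numbers (kJ/mol): K 3052, B 2427.
Hence IE_2: B < K.

B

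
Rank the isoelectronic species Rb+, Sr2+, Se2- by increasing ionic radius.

All of these have 36 electrons, so size is governed by nuclear charge alone: the more protons, the stronger the pull on the same electron cloud, and the smaller the ion.
Nuclear charges: Sr2+ (Z=38), Rb+ (Z=37), Se2- (Z=34).
Smallest to largest: Sr2+ < Rb+ < Se2-.

Sr2+, Rb+, Se2-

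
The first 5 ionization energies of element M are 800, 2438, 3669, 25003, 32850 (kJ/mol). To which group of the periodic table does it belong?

Group 13

Look for the largest jump between consecutive ionization energies: IE4/IE3 ≈ 6.8, far larger than any earlier ratio.
That jump marks the point where a core electron is being removed. So the atom has 3 valence electrons.
A main-group element with 3 valence electrons is in group 13.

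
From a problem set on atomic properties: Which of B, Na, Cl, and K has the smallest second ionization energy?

Cl

IE_2 is the cost of taking one more electron from the +1 cation: B⁺ still has 2 valence electrons; Na⁺ is the bare [Ne] core; Cl⁺ still has 6 valence electrons; K⁺ is the bare [Ar] core.
Pulling an electron out of a noble-gas core costs far more than removing a remaining valence electron, so K and Na sit at the high end of IE_2.
Valence configurations: B⁺ [He]2s², Cl⁺ [Ne]3s²3p⁴.
Approximate IE_2 values (kJ/mol): B 2427, Na 4562, Cl 2298, K 3052.
So the second ionization energies run Cl < B < K < Na.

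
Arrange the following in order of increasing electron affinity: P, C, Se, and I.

C is in period 2, group 14; P is in period 3, group 15; Se is in period 4, group 16; I is in period 5, group 17.
EA tends to increase across a period and decrease down a group, though the pattern is less regular than for IE or radius.
A diagonal step moves right (one effect) and down (the opposite effect) at once.
C > P: the two effects oppose for this pair; the down-group effect wins (122 vs 72 kJ/mol).
Se > C: period and group pull opposite ways; the across-period shift dominates (195 vs 122 kJ/mol).
I > Se: the two effects oppose for this pair; the across-period effect wins (295 vs 195 kJ/mol).
Tabulated electron affinity (kJ/mol): C 122, P 72, Se 195, I 295.
So from lowest to highest: P < C < Se < I.

P < C < Se < I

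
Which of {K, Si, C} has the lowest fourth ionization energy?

Si

Consider each +3 ion: K³⁺ is already 2 electrons into the core; Si³⁺ still has 1 valence electron; C³⁺ still has 1 valence electron.
Usually core removal costs more than valence removal, but here the competition is close: a tightly held n=2 valence electron can cost more to remove than an n=3 core electron, so the actual values have to decide it.
Valence configurations: Si³⁺ [Ne]3s¹, C³⁺ [He]2s¹.
Approximate IE_4 values (kJ/mol): K 5877, Si 4356, C 6223.
Overall IE_4 order: Si < K < C.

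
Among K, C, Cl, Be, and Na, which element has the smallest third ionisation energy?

After 2 electrons have been removed, what remains? K²⁺ is already 1 electron into the core; C²⁺ still has 2 valence electrons; Cl²⁺ still has 5 valence electrons; Be²⁺ is the bare [He] core; Na²⁺ is already 1 electron into the core.
Usually core removal costs more than valence removal, but here the competition is close: a tightly held n=2 valence electron can cost more to remove than an n=3 core electron, so the actual values have to decide it.
Valence configurations: C²⁺ [He]2s², Cl²⁺ [Ne]3s²3p³.
Tabulated IE_3 (kJ/mol): K 4420, C 4620, Cl 3822, Be 14849, Na 6910.
Overall IE_3 order: Cl < K < C < Na < Be.

Cl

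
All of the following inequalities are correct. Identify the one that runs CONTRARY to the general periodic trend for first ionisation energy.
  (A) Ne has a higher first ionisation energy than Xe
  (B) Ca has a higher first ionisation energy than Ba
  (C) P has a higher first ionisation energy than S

The general trend: first ionisation energy increases across a period and decreases down a group.
(A) Ne (period 2, group 18) vs Xe (period 5, group 18): the stated order agrees with the simple trend.
(B) Ca (period 4, group 2) vs Ba (period 6, group 2): the stated order agrees with the simple trend.
(C) P (period 3, group 15) vs S (period 3, group 16): the stated order contradicts the simple trend.
The exception is (C): S (3p⁴) ionizes more easily than half-filled P (3p³) because the paired 3p electron in S is pushed out by e⁻–e⁻ repulsion.

(C)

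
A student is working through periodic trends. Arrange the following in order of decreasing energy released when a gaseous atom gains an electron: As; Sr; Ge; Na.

Electron affinity generally becomes more exothermic across a period toward the halogens and less exothermic down a group.
These span different periods and groups, so the two trends combine.
Na > Sr: the two effects oppose for this pair; the down-group effect wins (53 vs 5 kJ/mol).
As > Na: the two effects oppose for this pair; the across-period effect wins (78 vs 53 kJ/mol).
Ge > As: this pair runs against the simple trend — see the exception note.
Note the exception: Ge has a higher electron affinity than As, contrary to the simple trend — adding an electron to As's half-filled 4p³ is unfavourable, so Ge (4p²) has the more exothermic EA.
For reference (kJ/mol): Na 53, Ge 119, As 78, Sr 5.
So from highest to lowest: Ge > As > Na > Sr.

Ge, As, Na, Sr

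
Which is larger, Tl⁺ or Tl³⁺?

Tl⁺

Both ions have Z = 81 protons, but Tl³⁺ has lost more electrons, so its remaining electrons feel a larger effective nuclear charge per electron and are pulled in more tightly.
Higher positive charge → smaller ion, so Tl⁺ > Tl³⁺.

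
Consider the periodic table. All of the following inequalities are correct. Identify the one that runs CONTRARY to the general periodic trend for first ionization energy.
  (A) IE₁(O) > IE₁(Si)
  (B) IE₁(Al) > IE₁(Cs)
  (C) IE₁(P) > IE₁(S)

(C)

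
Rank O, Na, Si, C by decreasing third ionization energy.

Na, O, C, Si

The third ionization energy removes an electron from the +2 ion. For each element: O²⁺ still has 4 valence electrons; Na²⁺ is already 1 electron into the core; Si²⁺ still has 2 valence electrons; C²⁺ still has 2 valence electrons.
Core electrons are held far more tightly than valence electrons, so Na tops the IE_3 order.
Valence configurations: O²⁺ [He]2s²2p², Si²⁺ [Ne]3s², C²⁺ [He]2s².
Approximate IE_3 values (kJ/mol): O 5300, Na 6910, Si 3232, C 4620.
Putting it together, IE_3: Si < C < O < Na.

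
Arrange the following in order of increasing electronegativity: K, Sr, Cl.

K < Sr < Cl

Cl is in period 3, group 17; K is in period 4, group 1; Sr is in period 5, group 2.
Electronegativity increases across a period and decreases down a group, tracking effective nuclear charge and atomic size.
Here both period and group differ, so the two effects have to be weighed against each other.
Sr > K: period and group pull opposite ways; the across-period shift dominates (0.95 vs 0.82).
Cl > Sr: relative to Sr, both the across-period and down-group shifts push Cl's electronegativity up.
Tabulated electronegativity (Pauling): Cl 3.16, K 0.82, Sr 0.95.
So from lowest to highest: K < Sr < Cl.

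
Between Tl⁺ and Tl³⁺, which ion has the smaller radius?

Both ions have Z = 81 protons, but Tl³⁺ has lost more electrons, so its remaining electrons feel a larger effective nuclear charge per electron and are pulled in more tightly.
Higher positive charge → smaller ion, so Tl⁺ > Tl³⁺.

Tl³⁺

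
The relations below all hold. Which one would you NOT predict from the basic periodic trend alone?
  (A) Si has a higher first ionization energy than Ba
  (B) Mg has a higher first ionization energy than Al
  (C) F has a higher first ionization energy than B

(B)

The general trend: first ionization energy increases across a period and decreases down a group.
(A) Si (period 3, group 14) vs Ba (period 6, group 2): the stated order agrees with the simple trend.
(B) Mg (period 3, group 2) vs Al (period 3, group 13): the stated order contradicts the simple trend.
(C) F (period 2, group 17) vs B (period 2, group 13): the stated order agrees with the simple trend.
The exception is (B): Al's single 3p electron is easier to remove than one from Mg's filled 3s².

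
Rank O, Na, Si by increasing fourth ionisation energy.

Si < O < Na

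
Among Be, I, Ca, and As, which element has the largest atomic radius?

Ca

Be is in period 2, group 2; Ca is in period 4, group 2; As is in period 4, group 15; I is in period 5, group 17.
Moving right in a period, electrons are added to the same shell under a stronger nuclear pull, so atoms get smaller; moving down, a new shell is opened and atoms get larger.
These span different periods and groups, so the two trends combine.
As > Be: period and group pull opposite ways; the down-group shift dominates (121 vs 102 pm).
I > As: the two effects oppose for this pair; the down-group effect wins (133 vs 121 pm).
Ca > I: period and group pull opposite ways; the across-period shift dominates (171 vs 133 pm).
Approximate values (pm): Be 102, Ca 171, As 121, I 133.
The largest atomic radius among these belongs to Ca.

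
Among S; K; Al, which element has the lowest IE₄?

Consider each +3 ion: S³⁺ still has 3 valence electrons; K³⁺ is already 2 electrons into the core; Al³⁺ is the bare [Ne] core.
Breaking into a closed-shell core is much more expensive than removing a leftover valence electron — K and Al have the largest IE_4 here.
Tabulated IE_4 (kJ/mol): S 4556, K 5877, Al 11577.
Putting it together, IE_4: S < K < Al.

S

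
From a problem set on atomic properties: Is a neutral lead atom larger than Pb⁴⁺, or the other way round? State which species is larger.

Forming Pb⁴⁺ removes 4 electrons from Pb. Fewer electrons for the same nuclear charge means less shielding and a higher Z_eff on the remaining electrons.
A cation is smaller than its parent atom: Pb⁴⁺ < Pb.

Pb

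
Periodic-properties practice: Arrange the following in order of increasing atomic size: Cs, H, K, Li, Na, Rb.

H < Li < Na < K < Rb < Cs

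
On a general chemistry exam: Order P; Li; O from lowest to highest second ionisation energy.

P < O < Li

IE_2 is the cost of taking one more electron from the +1 cation: P⁺ still has 4 valence electrons; Li⁺ is the bare [He] core; O⁺ still has 5 valence electrons.
Breaking into a closed-shell core is much more expensive than removing a leftover valence electron — Li has the largest IE_2 here.
Valence configurations: P⁺ [Ne]3s²3p², O⁺ [He]2s²2p³.
Tabulated IE_2 (kJ/mol): P 1907, Li 7298, O 3388.
Hence IE_2: P < O < Li.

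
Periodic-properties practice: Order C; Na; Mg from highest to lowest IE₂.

Na, C, Mg

IE_2 is the cost of taking one more electron from the +1 cation: C⁺ still has 3 valence electrons; Na⁺ is the bare [Ne] core; Mg⁺ still has 1 valence electron.
Breaking into a closed-shell core is much more expensive than removing a leftover valence electron — Na has the largest IE_2 here.
Valence configurations: C⁺ [He]2s²2p¹, Mg⁺ [Ne]3s¹.
Tabulated IE_2 (kJ/mol): C 2353, Na 4562, Mg 1451.
So the second ionization energies run Mg < C < Na.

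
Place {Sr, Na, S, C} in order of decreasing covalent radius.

C is in period 2, group 14; Na is in period 3, group 1; S is in period 3, group 16; Sr is in period 5, group 2.
Across a period the added protons contract the valence shell; down a group each new principal shell makes the atom larger.
Neither a single period nor a single group — weigh both effects.
S > C: the two effects oppose for this pair; the down-group effect wins (103 vs 75 pm).
Na > S: Na lies to the left of S in period 3, so the across-period effect alone puts Na larger.
Sr > Na: the two effects oppose for this pair; the down-group effect wins (185 vs 155 pm).
Tabulated atomic radius (pm): C 75, Na 155, S 103, Sr 185.
So from largest to smallest: Sr > Na > S > C.

Sr > Na > S > C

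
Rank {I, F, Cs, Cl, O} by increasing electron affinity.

O is in period 2, group 16; F is in period 2, group 17; Cl is in period 3, group 17; I is in period 5, group 17; Cs is in period 6, group 1.
Electron affinity generally becomes more exothermic across a period toward the halogens and less exothermic down a group.
Here both period and group differ, so the two effects have to be weighed against each other.
O > Cs: relative to Cs, both the across-period and down-group shifts push O's electron affinity up.
I > O: the two effects oppose for this pair; the across-period effect wins (295 vs 141 kJ/mol).
F > I: they share group 17; the group trend gives F the larger value.
Cl > F: this pair runs against the simple trend — see the exception note.
Note the exception: Cl has a higher electron affinity than F, contrary to the simple trend — F's small 2p subshell makes the incoming electron feel strong e⁻–e⁻ repulsion, so Cl actually releases more energy on gaining an electron.
Tabulated electron affinity (kJ/mol): O 141, F 328, Cl 349, I 295, Cs 46.
So from lowest to highest: Cs < O < I < F < Cl.

Cs < O < I < F < Cl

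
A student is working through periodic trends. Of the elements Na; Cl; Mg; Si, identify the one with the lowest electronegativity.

Na is in period 3, group 1; Mg is in period 3, group 2; Si is in period 3, group 14; Cl is in period 3, group 17.
Atoms toward the upper right of the periodic table pull bonding electrons most strongly.
All lie in period 3, so electronegativity increases left to right.
The lowest electronegativity among these belongs to Na.

Na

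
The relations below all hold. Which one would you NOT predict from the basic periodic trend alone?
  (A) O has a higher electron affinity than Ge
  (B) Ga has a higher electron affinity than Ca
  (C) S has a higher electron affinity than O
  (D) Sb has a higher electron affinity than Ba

(C)

The general trend: electron affinity increases across a period and decreases down a group.
(A) O (period 2, group 16) vs Ge (period 4, group 14): the stated order agrees with the simple trend.
(B) Ga (period 4, group 13) vs Ca (period 4, group 2): the stated order agrees with the simple trend.
(C) S (period 3, group 16) vs O (period 2, group 16): the stated order contradicts the simple trend.
(D) Sb (period 5, group 15) vs Ba (period 6, group 2): the stated order agrees with the simple trend.
The exception is (C): the compact 2p subshell of O repels the added electron more than S's larger 3p does.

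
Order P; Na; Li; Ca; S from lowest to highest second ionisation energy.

Ca, P, S, Na, Li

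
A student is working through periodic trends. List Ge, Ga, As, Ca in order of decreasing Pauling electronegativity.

As, Ge, Ga, Ca

Atoms toward the upper right of the periodic table pull bonding electrons most strongly.
All lie in period 4, so electronegativity increases left to right.
So from highest to lowest: As > Ge > Ga > Ca.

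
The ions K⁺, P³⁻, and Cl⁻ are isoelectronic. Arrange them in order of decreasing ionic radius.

All of these have 18 electrons, so size is governed by nuclear charge alone: the more protons, the stronger the pull on the same electron cloud, and the smaller the ion.
Nuclear charges: K⁺ (Z=19), Cl⁻ (Z=17), P³⁻ (Z=15).
Largest to smallest: P³⁻ > Cl⁻ > K⁺.

P³⁻ > Cl⁻ > K⁺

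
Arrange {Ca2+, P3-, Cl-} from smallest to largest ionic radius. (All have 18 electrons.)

Ca2+ < Cl- < P3-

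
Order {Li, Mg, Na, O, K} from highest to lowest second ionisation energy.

IE_2 is the cost of taking one more electron from the +1 cation: Li⁺ is the bare [He] core; Mg⁺ still has 1 valence electron; Na⁺ is the bare [Ne] core; O⁺ still has 5 valence electrons; K⁺ is the bare [Ar] core.
Usually core removal costs more than valence removal, but here the competition is close: a tightly held n=2 valence electron can cost more to remove than an n=3 core electron, so the actual values have to decide it.
Valence configurations: Mg⁺ [Ne]3s¹, O⁺ [He]2s²2p³.
The numbers (kJ/mol): Li 7298, Mg 1451, Na 4562, O 3388, K 3052.
Hence IE_2: Mg < K < O < Na < Li.

Li > Na > O > K > Mg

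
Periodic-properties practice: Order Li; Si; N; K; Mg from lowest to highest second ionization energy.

Mg < Si < N < K < Li

The second ionization energy removes an electron from the +1 ion. For each element: Li⁺ is the bare [He] core; Si⁺ still has 3 valence electrons; N⁺ still has 4 valence electrons; K⁺ is the bare [Ar] core; Mg⁺ still has 1 valence electron.
Breaking into a closed-shell core is much more expensive than removing a leftover valence electron — K and Li have the largest IE_2 here.
Valence configurations: Si⁺ [Ne]3s²3p¹, N⁺ [He]2s²2p², Mg⁺ [Ne]3s¹.
Tabulated IE_2 (kJ/mol): Li 7298, Si 1577, N 2856, K 3052, Mg 1451.
Putting it together, IE_2: Mg < Si < N < K < Li.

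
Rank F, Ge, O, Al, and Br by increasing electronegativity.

Al < Ge < Br < O < F

O is in period 2, group 16; F is in period 2, group 17; Al is in period 3, group 13; Ge is in period 4, group 14; Br is in period 4, group 17.
EN rises left→right (higher Z_eff, smaller atoms) and falls top→bottom (larger, more shielded atoms).
These span different periods and groups, so the two trends combine.
Ge > Al: the two effects oppose for this pair; the across-period effect wins (2.01 vs 1.61).
Br > Ge: both are in period 4; the period trend gives Br the larger value.
O > Br: period and group pull opposite ways; the down-group shift dominates (3.44 vs 2.96).
F > O: F lies to the right of O in period 2, so the across-period effect alone puts F higher.
Approximate values (Pauling): O 3.44, F 3.98, Al 1.61, Ge 2.01, Br 2.96.
So from lowest to highest: Al < Ge < Br < O < F.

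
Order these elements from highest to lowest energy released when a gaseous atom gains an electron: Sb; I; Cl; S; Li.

Li is in period 2, group 1; S is in period 3, group 16; Cl is in period 3, group 17; Sb is in period 5, group 15; I is in period 5, group 17.
Atoms with high Z_eff and room in the valence shell (especially the halogens) have the most exothermic electron affinities.
Neither a single period nor a single group — weigh both effects.
Sb > Li: period and group pull opposite ways; the across-period shift dominates (103 vs 60 kJ/mol).
S > Sb: relative to Sb, both the across-period and down-group shifts push S's electron affinity up.
I > S: period and group pull opposite ways; the across-period shift dominates (295 vs 200 kJ/mol).
Cl > I: they share group 17; the group trend gives Cl the larger value.
Tabulated electron affinity (kJ/mol): Li 60, S 200, Cl 349, Sb 103, I 295.
So from highest to lowest: Cl > I > S > Sb > Li.

Cl, I, S, Sb, Li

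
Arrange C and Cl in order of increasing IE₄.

Cl, C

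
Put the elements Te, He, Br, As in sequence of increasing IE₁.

He is in period 1, group 18; As is in period 4, group 15; Br is in period 4, group 17; Te is in period 5, group 16.
IE₁ increases left→right with effective nuclear charge and decreases top→bottom as the valence shell moves farther out.
These span different periods and groups, so the two trends combine.
As > Te: period and group pull opposite ways; the down-group shift dominates (947 vs 869 kJ/mol).
Br > As: both are in period 4; the period trend gives Br the larger value.
He > Br: relative to Br, both the across-period and down-group shifts push He's first ionization energy up.
For reference (kJ/mol): He 2372, As 947, Br 1140, Te 869.
So from lowest to highest: Te < As < Br < He.

Te < As < Br < He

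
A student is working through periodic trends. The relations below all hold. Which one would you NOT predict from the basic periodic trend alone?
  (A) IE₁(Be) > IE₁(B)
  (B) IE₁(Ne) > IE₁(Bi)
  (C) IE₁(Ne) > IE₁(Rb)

The general trend: IE₁ increases across a period and decreases down a group.
(A) Be (period 2, group 2) vs B (period 2, group 13): the stated order contradicts the simple trend.
(B) Ne (period 2, group 18) vs Bi (period 6, group 15): the stated order agrees with the simple trend.
(C) Ne (period 2, group 18) vs Rb (period 5, group 1): the stated order agrees with the simple trend.
The exception is (A): removing B's lone 2p electron is easier than breaking Be's filled 2s².

(A)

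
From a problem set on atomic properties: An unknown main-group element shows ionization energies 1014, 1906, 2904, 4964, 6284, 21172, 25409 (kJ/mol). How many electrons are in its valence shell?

5

Look for the largest jump between consecutive ionization energies: IE6/IE5 ≈ 3.4, far larger than any earlier ratio.
That jump marks the point where a core electron is being removed. So the atom has 5 valence electrons.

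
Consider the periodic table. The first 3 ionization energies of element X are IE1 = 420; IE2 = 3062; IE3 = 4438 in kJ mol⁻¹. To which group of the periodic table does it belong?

Group 1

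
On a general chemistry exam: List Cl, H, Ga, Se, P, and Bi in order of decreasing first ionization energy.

H is in period 1, group 1; P is in period 3, group 15; Cl is in period 3, group 17; Ga is in period 4, group 13; Se is in period 4, group 16; Bi is in period 6, group 15.
Across a period the outer electron is held more tightly (higher IE₁); down a group it sits in a higher shell, more shielded, and comes off more easily.
Here both period and group differ, so the two effects have to be weighed against each other.
Bi > Ga: the two effects oppose for this pair; the across-period effect wins (703 vs 579 kJ/mol).
Se > Bi: both effects reinforce here, so Se is clearly the higher of the two.
P > Se: period and group pull opposite ways; the down-group shift dominates (1012 vs 941 kJ/mol).
Cl > P: both are in period 3; the period trend gives Cl the larger value.
H > Cl: period and group pull opposite ways; the down-group shift dominates (1312 vs 1251 kJ/mol).
For reference (kJ/mol): H 1312, P 1012, Cl 1251, Ga 579, Se 941, Bi 703.
So from highest to lowest: H > Cl > P > Se > Bi > Ga.

H > Cl > P > Se > Bi > Ga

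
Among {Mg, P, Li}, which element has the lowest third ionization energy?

P

IE_3 is the cost of taking one more electron from the +2 cation: Mg²⁺ is the bare [Ne] core; P²⁺ still has 3 valence electrons; Li²⁺ is already 1 electron into the core.
Core electrons are held far more tightly than valence electrons, so Mg and Li top the IE_3 order.
Tabulated IE_3 (kJ/mol): Mg 7733, P 2914, Li 11815.
Overall IE_3 order: P < Mg < Li.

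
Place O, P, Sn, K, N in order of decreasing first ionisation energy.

N > O > P > Sn > K

First ionization energy rises across a period (greater Z_eff holds electrons more tightly) and falls down a group (valence electrons are farther from the nucleus).
Neither a single period nor a single group — weigh both effects.
Sn > K: the two effects oppose for this pair; the across-period effect wins (709 vs 419 kJ/mol).
P > Sn: both effects reinforce here, so P is clearly the higher of the two.
O > P: relative to P, both the across-period and down-group shifts push O's first ionization energy up.
N > O: this pair runs against the simple trend — see the exception note.
Note the exception: N has a higher first ionization energy than O, contrary to the simple trend — pairing an electron in O's 2p⁴ costs repulsion energy, so O ionizes more easily than half-filled N (2p³).
Tabulated first ionization energy (kJ/mol): N 1402, O 1314, P 1012, K 419, Sn 709.
So from highest to lowest: N > O > P > Sn > K.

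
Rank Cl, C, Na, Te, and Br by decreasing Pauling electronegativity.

C is in period 2, group 14; Na is in period 3, group 1; Cl is in period 3, group 17; Br is in period 4, group 17; Te is in period 5, group 16.
Electronegativity increases across a period and decreases down a group, tracking effective nuclear charge and atomic size.
Neither a single period nor a single group — weigh both effects.
Te > Na: the two effects oppose for this pair; the across-period effect wins (2.10 vs 0.93).
C > Te: the two effects oppose for this pair; the down-group effect wins (2.55 vs 2.10).
Br > C: the two effects oppose for this pair; the across-period effect wins (2.96 vs 2.55).
Cl > Br: they share group 17; the group trend gives Cl the larger value.
For reference (Pauling): C 2.55, Na 0.93, Cl 3.16, Br 2.96, Te 2.10.
So from highest to lowest: Cl > Br > C > Te > Na.

Cl > Br > C > Te > Na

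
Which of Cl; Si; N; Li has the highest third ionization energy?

Consider each +2 ion: Cl²⁺ still has 5 valence electrons; Si²⁺ still has 2 valence electrons; N²⁺ still has 3 valence electrons; Li²⁺ is already 1 electron into the core.
Pulling an electron out of a noble-gas core costs far more than removing a remaining valence electron, so Li sits at the high end of IE_3.
Valence configurations: Cl²⁺ [Ne]3s²3p³, Si²⁺ [Ne]3s², N²⁺ [He]2s²2p¹.
The numbers (kJ/mol): Cl 3822, Si 3232, N 4578, Li 11815.
Hence IE_3: Si < Cl < N < Li.

Li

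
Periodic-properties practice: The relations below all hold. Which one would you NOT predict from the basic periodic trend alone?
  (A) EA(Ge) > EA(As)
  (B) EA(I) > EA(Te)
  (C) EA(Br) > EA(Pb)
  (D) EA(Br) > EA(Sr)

The general trend: electron affinity increases across a period and decreases down a group.
(A) Ge (period 4, group 14) vs As (period 4, group 15): the stated order contradicts the simple trend.
(B) I (period 5, group 17) vs Te (period 5, group 16): the stated order agrees with the simple trend.
(C) Br (period 4, group 17) vs Pb (period 6, group 14): the stated order agrees with the simple trend.
(D) Br (period 4, group 17) vs Sr (period 5, group 2): the stated order agrees with the simple trend.
The exception is (A): adding an electron to As's half-filled 4p³ is unfavourable, so Ge (4p²) has the more exothermic EA.

(A)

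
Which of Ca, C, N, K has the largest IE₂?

After 1 electron has been removed, what remains? Ca⁺ still has 1 valence electron; C⁺ still has 3 valence electrons; N⁺ still has 4 valence electrons; K⁺ is the bare [Ar] core.
Breaking into a closed-shell core is much more expensive than removing a leftover valence electron — K has the largest IE_2 here.
Valence configurations: Ca⁺ [Ar]4s¹, C⁺ [He]2s²2p¹, N⁺ [He]2s²2p².
The numbers (kJ/mol): Ca 1145, C 2353, N 2856, K 3052.
Putting it together, IE_2: Ca < C < N < K.

K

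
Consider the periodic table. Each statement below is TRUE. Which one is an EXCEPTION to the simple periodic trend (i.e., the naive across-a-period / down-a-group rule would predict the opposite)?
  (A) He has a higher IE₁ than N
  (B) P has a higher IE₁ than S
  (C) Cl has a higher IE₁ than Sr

(B)

The general trend: IE₁ increases across a period and decreases down a group.
(A) He (period 1, group 18) vs N (period 2, group 15): the stated order agrees with the simple trend.
(B) P (period 3, group 15) vs S (period 3, group 16): the stated order contradicts the simple trend.
(C) Cl (period 3, group 17) vs Sr (period 5, group 2): the stated order agrees with the simple trend.
The exception is (B): S (3p⁴) ionizes more easily than half-filled P (3p³) because the paired 3p electron in S is pushed out by e⁻–e⁻ repulsion.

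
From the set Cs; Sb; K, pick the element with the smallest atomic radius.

Sb

K is in period 4, group 1; Sb is in period 5, group 15; Cs is in period 6, group 1.
Across a period the added protons contract the valence shell; down a group each new principal shell makes the atom larger.
These span different periods and groups, so the two trends combine.
K > Sb: the two effects oppose for this pair; the across-period effect wins (196 vs 140 pm).
Cs > K: they share group 1; the group trend gives Cs the larger value.
Tabulated atomic radius (pm): K 196, Sb 140, Cs 232.
The smallest atomic radius among these belongs to Sb.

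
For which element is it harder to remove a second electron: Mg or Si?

Si

The second ionization energy removes an electron from the +1 ion. For each element: Mg⁺ still has 1 valence electron; Si⁺ still has 3 valence electrons.
All are still removing valence electrons, so compare the +1 ions as you would atoms: IE_2 generally rises across a period (higher Z_eff) and falls down a group (larger shell), subject to the usual subshell exceptions.
Valence configurations: Mg⁺ [Ne]3s¹, Si⁺ [Ne]3s²3p¹.
Approximate IE_2 values (kJ/mol): Mg 1451, Si 1577.
Putting it together, IE_2: Mg < Si.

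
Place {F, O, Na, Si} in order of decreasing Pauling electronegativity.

F > O > Si > Na

O is in period 2, group 16; F is in period 2, group 17; Na is in period 3, group 1; Si is in period 3, group 14.
EN rises left→right (higher Z_eff, smaller atoms) and falls top→bottom (larger, more shielded atoms).
These span different periods and groups, so the two trends combine.
Si > Na: both are in period 3; the period trend gives Si the larger value.
O > Si: both effects reinforce here, so O is clearly the higher of the two.
F > O: both are in period 2; the period trend gives F the larger value.
Tabulated electronegativity (Pauling): O 3.44, F 3.98, Na 0.93, Si 1.90.
So from highest to lowest: F > O > Si > Na.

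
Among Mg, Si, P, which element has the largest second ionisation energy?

P

IE_2 is the cost of taking one more electron from the +1 cation: Mg⁺ still has 1 valence electron; Si⁺ still has 3 valence electrons; P⁺ still has 4 valence electrons.
All are still removing valence electrons, so compare the +1 ions as you would atoms: IE_2 generally rises across a period (higher Z_eff) and falls down a group (larger shell), subject to the usual subshell exceptions.
Valence configurations: Mg⁺ [Ne]3s¹, Si⁺ [Ne]3s²3p¹, P⁺ [Ne]3s²3p².
Tabulated IE_2 (kJ/mol): Mg 1451, Si 1577, P 1907.
So the second ionization energies run Mg < Si < P.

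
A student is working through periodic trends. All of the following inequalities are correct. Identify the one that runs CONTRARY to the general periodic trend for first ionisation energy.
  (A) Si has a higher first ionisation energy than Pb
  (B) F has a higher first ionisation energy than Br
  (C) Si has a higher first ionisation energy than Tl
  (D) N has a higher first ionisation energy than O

(D)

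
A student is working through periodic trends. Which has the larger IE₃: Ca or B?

Consider each +2 ion: Ca²⁺ is the bare [Ar] core; B²⁺ still has 1 valence electron.
Pulling an electron out of a noble-gas core costs far more than removing a remaining valence electron, so Ca sits at the high end of IE_3.
Tabulated IE_3 (kJ/mol): Ca 4912, B 3660.
Putting it together, IE_3: B < Ca.

Ca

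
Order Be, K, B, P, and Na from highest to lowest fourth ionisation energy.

B, Be, Na, K, P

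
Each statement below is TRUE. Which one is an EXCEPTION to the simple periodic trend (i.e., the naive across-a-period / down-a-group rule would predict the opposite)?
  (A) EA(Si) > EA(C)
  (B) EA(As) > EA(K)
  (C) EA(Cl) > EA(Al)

(A)

The general trend: electron affinity increases across a period and decreases down a group.
(A) Si (period 3, group 14) vs C (period 2, group 14): the stated order contradicts the simple trend.
(B) As (period 4, group 15) vs K (period 4, group 1): the stated order agrees with the simple trend.
(C) Cl (period 3, group 17) vs Al (period 3, group 13): the stated order agrees with the simple trend.
The exception is (A): Si's larger, more diffuse 3p orbitals accept an added electron slightly more readily than C's compact 2p.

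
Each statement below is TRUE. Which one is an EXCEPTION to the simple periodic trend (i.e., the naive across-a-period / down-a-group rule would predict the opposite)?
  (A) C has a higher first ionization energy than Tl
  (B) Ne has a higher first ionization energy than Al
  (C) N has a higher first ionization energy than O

The general trend: first ionization energy increases across a period and decreases down a group.
(A) C (period 2, group 14) vs Tl (period 6, group 13): the stated order agrees with the simple trend.
(B) Ne (period 2, group 18) vs Al (period 3, group 13): the stated order agrees with the simple trend.
(C) N (period 2, group 15) vs O (period 2, group 16): the stated order contradicts the simple trend.
The exception is (C): pairing an electron in O's 2p⁴ costs repulsion energy, so O ionizes more easily than half-filled N (2p³).

(C)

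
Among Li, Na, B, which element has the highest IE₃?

Li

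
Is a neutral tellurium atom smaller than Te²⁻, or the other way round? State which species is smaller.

Te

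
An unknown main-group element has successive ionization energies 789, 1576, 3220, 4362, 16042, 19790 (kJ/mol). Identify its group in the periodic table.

Group 14

Look for the largest jump between consecutive ionization energies: IE5/IE4 ≈ 3.7, far larger than any earlier ratio.
That jump marks the point where a core electron is being removed. So the atom has 4 valence electrons.
A main-group element with 4 valence electrons is in group 14.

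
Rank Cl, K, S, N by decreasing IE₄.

N > K > Cl > S

IE_4 is the cost of taking one more electron from the +3 cation: Cl³⁺ still has 4 valence electrons; K³⁺ is already 2 electrons into the core; S³⁺ still has 3 valence electrons; N³⁺ still has 2 valence electrons.
Usually core removal costs more than valence removal, but here the competition is close: a tightly held n=2 valence electron can cost more to remove than an n=3 core electron, so the actual values have to decide it.
Valence configurations: Cl³⁺ [Ne]3s²3p², S³⁺ [Ne]3s²3p¹, N³⁺ [He]2s².
Approximate IE_4 values (kJ/mol): Cl 5159, K 5877, S 4556, N 7475.
Putting it together, IE_4: S < Cl < K < N.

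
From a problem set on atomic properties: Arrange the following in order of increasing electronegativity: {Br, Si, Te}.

Si, Te, Br

Electronegativity increases across a period and decreases down a group, tracking effective nuclear charge and atomic size.
These span different periods and groups, so the two trends combine.
Te > Si: the two effects oppose for this pair; the across-period effect wins (2.10 vs 1.90).
Br > Te: relative to Te, both the across-period and down-group shifts push Br's electronegativity up.
Approximate values (Pauling): Si 1.90, Br 2.96, Te 2.10.
So from lowest to highest: Si < Te < Br.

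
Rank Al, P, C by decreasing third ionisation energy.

C > P > Al

After 2 electrons have been removed, what remains? Al²⁺ still has 1 valence electron; P²⁺ still has 3 valence electrons; C²⁺ still has 2 valence electrons.
All are still removing valence electrons, so compare the +2 ions as you would atoms: IE_3 generally rises across a period (higher Z_eff) and falls down a group (larger shell), subject to the usual subshell exceptions.
Valence configurations: Al²⁺ [Ne]3s¹, P²⁺ [Ne]3s²3p¹, C²⁺ [He]2s².
Tabulated IE_3 (kJ/mol): Al 2745, P 2914, C 4620.
Putting it together, IE_3: Al < P < C.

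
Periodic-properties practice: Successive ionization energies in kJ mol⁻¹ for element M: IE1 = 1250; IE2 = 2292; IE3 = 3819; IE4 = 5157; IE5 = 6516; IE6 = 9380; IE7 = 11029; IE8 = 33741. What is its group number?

Group 17

Look for the largest jump between consecutive ionization energies: IE8/IE7 ≈ 3.1, far larger than any earlier ratio.
That jump marks the point where a core electron is being removed. So the atom has 7 valence electrons.
A main-group element with 7 valence electrons is in group 17.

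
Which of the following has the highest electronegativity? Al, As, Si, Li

As

Li is in period 2, group 1; Al is in period 3, group 13; Si is in period 3, group 14; As is in period 4, group 15.
Electronegativity increases across a period and decreases down a group, tracking effective nuclear charge and atomic size.
These span different periods and groups, so the two trends combine.
Al > Li: the two effects oppose for this pair; the across-period effect wins (1.61 vs 0.98).
Si > Al: both are in period 3; the period trend gives Si the larger value.
As > Si: the two effects oppose for this pair; the across-period effect wins (2.18 vs 1.90).
Approximate values (Pauling): Li 0.98, Al 1.61, Si 1.90, As 2.18.
The highest electronegativity among these belongs to As.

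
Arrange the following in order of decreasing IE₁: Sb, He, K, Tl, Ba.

He, Sb, Tl, Ba, K

He is in period 1, group 18; K is in period 4, group 1; Sb is in period 5, group 15; Ba is in period 6, group 2; Tl is in period 6, group 13.
IE₁ increases left→right with effective nuclear charge and decreases top→bottom as the valence shell moves farther out.
Here both period and group differ, so the two effects have to be weighed against each other.
Ba > K: the two effects oppose for this pair; the across-period effect wins (503 vs 419 kJ/mol).
Tl > Ba: Tl lies to the right of Ba in period 6, so the across-period effect alone puts Tl higher.
Sb > Tl: relative to Tl, both the across-period and down-group shifts push Sb's first ionization energy up.
He > Sb: relative to Sb, both the across-period and down-group shifts push He's first ionization energy up.
Approximate values (kJ/mol): He 2372, K 419, Sb 831, Ba 503, Tl 589.
So from highest to lowest: He > Sb > Tl > Ba > K.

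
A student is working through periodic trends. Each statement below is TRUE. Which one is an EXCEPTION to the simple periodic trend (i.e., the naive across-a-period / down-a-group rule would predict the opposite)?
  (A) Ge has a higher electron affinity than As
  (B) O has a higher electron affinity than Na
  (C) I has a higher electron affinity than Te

The general trend: electron affinity increases across a period and decreases down a group.
(A) Ge (period 4, group 14) vs As (period 4, group 15): the stated order contradicts the simple trend.
(B) O (period 2, group 16) vs Na (period 3, group 1): the stated order agrees with the simple trend.
(C) I (period 5, group 17) vs Te (period 5, group 16): the stated order agrees with the simple trend.
The exception is (A): adding an electron to As's half-filled 4p³ is unfavourable, so Ge (4p²) has the more exothermic EA.

(A)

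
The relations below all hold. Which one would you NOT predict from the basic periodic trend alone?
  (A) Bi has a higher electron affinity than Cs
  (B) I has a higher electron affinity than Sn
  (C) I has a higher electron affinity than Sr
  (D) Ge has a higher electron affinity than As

(D)

The general trend: electron affinity increases across a period and decreases down a group.
(A) Bi (period 6, group 15) vs Cs (period 6, group 1): the stated order agrees with the simple trend.
(B) I (period 5, group 17) vs Sn (period 5, group 14): the stated order agrees with the simple trend.
(C) I (period 5, group 17) vs Sr (period 5, group 2): the stated order agrees with the simple trend.
(D) Ge (period 4, group 14) vs As (period 4, group 15): the stated order contradicts the simple trend.
The exception is (D): adding an electron to As's half-filled 4p³ is unfavourable, so Ge (4p²) has the more exothermic EA.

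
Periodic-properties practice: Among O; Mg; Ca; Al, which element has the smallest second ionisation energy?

The second ionization energy removes an electron from the +1 ion. For each element: O⁺ still has 5 valence electrons; Mg⁺ still has 1 valence electron; Ca⁺ still has 1 valence electron; Al⁺ still has 2 valence electrons.
All are still removing valence electrons, so compare the +1 ions as you would atoms: IE_2 generally rises across a period (higher Z_eff) and falls down a group (larger shell), subject to the usual subshell exceptions.
Valence configurations: O⁺ [He]2s²2p³, Mg⁺ [Ne]3s¹, Ca⁺ [Ar]4s¹, Al⁺ [Ne]3s².
The numbers (kJ/mol): O 3388, Mg 1451, Ca 1145, Al 1817.
Overall IE_2 order: Ca < Mg < Al < O.

Ca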